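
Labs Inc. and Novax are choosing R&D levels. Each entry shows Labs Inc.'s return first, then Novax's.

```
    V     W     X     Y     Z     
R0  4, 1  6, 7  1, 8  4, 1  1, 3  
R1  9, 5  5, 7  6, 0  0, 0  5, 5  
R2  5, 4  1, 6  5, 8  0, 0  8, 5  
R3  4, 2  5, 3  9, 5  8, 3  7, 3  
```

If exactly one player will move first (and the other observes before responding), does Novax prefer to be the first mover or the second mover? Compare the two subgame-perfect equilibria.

If Labs Inc. leads: Novax's best replies are R0→X, R1→W, R2→X, R3→X; Labs Inc.'s induced payoffs 1, 5, 5, 9; outcome (R3, X), payoffs (9, 5).
If Novax leads: Labs Inc.'s best replies are V→R1, W→R0, X→R3, Y→R3, Z→R2; Novax's induced payoffs 5, 7, 5, 3, 5; outcome (R0, W), payoffs (6, 7).
Novax gets 7 moving first and 5 moving second, so Novax prefers to move first.

first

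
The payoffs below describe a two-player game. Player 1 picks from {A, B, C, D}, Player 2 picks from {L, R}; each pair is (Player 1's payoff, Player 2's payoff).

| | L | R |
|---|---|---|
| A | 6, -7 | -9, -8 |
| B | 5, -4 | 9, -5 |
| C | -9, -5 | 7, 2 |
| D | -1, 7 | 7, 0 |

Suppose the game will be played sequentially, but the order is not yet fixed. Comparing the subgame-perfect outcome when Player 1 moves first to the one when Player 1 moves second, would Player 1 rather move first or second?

If Player 1 leads: Player 2's best replies are A→L, B→L, C→R, D→L; Player 1's induced payoffs 6, 5, 7, -1; outcome (C, R), payoffs (7, 2).
If Player 2 leads: Player 1's best replies are L→A, R→B; Player 2's induced payoffs -7, -5; outcome (B, R), payoffs (9, -5).
Player 1 gets 7 moving first and 9 moving second, so Player 1 prefers to move second.

second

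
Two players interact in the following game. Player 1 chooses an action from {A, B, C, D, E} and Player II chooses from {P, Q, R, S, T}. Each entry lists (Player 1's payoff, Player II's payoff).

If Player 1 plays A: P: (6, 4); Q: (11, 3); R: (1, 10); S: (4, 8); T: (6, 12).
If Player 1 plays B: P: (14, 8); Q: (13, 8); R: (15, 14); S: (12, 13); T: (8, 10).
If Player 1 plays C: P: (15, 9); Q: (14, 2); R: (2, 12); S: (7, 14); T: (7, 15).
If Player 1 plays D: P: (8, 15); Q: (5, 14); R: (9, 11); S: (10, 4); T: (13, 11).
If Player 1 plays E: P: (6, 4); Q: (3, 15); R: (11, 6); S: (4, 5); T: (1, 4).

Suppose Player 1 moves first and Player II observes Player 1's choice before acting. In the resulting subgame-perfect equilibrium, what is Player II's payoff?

14

Solve by backward induction (Player 1 leads).
- A → Player II plays T (best of 4, 3, 10, 8, 12); Player 1 gets 6.
- B → Player II plays R (best of 8, 8, 14, 13, 10); Player 1 gets 15.
- C → Player II plays T (best of 9, 2, 12, 14, 15); Player 1 gets 7.
- D → Player II plays P (best of 15, 14, 11, 4, 11); Player 1 gets 8.
- E → Player II plays Q (best of 4, 15, 6, 5, 4); Player 1 gets 3.
Among 6, 15, 7, 8, 3, the best is 15 at B. Subgame-perfect outcome: (B, R) with payoffs (15, 14).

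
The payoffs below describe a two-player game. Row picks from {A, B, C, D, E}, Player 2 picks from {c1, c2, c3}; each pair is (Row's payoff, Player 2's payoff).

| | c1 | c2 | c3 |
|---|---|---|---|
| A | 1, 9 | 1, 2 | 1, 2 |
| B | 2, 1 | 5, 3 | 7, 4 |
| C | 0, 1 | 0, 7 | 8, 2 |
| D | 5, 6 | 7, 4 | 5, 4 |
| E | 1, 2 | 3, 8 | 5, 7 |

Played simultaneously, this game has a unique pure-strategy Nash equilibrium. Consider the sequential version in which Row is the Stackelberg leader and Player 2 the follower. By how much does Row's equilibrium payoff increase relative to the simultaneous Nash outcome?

2

Player 2 best-responds to each possible Row move:
- A: BR = c1, leader payoff 1.
- B: BR = c3, leader payoff 7.
- C: BR = c2, leader payoff 0.
- D: BR = c1, leader payoff 5.
- E: BR = c2, leader payoff 3.
Row's induced payoffs are 1, 7, 0, 5, 3, so Row commits to B. Subgame-perfect outcome: (B, c3) with payoffs (7, 4).
Now find the simultaneous Nash equilibrium.
Row's best replies: c1→D; c2→D; c3→C.
Player 2's best replies: A→c1; B→c3; C→c2; D→c1; E→c2.
The unique mutual best reply is (D, c1), giving (5, 6).
Row's commitment gain: 7 − 5 = 2.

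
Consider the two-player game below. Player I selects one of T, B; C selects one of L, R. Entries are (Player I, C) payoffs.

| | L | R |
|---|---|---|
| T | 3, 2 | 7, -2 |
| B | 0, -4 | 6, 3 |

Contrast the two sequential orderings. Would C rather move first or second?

second

If Player I leads: C's best replies are T→L, B→R; Player I's induced payoffs 3, 6; outcome (B, R), payoffs (6, 3).
If C leads: Player I's best replies are L→T, R→T; C's induced payoffs 2, -2; outcome (T, L), payoffs (3, 2).
C gets 2 moving first and 3 moving second, so C prefers to move second.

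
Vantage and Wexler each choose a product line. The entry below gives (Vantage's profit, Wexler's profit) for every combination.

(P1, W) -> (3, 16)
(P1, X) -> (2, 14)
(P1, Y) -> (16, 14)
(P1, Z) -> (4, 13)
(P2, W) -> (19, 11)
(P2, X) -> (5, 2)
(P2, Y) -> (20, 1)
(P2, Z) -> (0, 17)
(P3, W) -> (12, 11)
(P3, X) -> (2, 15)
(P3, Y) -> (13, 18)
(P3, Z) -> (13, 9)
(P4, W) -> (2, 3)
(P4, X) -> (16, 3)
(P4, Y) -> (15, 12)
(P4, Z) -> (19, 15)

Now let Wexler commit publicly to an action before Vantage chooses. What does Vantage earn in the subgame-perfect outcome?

19

Vantage best-responds to each possible Wexler move:
- W: Vantage compares 3, 19, 12, 2 and picks P2; Wexler would get 11.
- X: Vantage compares 2, 5, 2, 16 and picks P4; Wexler would get 3.
- Y: Vantage compares 16, 20, 13, 15 and picks P2; Wexler would get 1.
- Z: Vantage compares 4, 0, 13, 19 and picks P4; Wexler would get 15.
Among 11, 3, 1, 15, the best is 15 at Z. Subgame-perfect outcome: (P4, Z) with payoffs (19, 15).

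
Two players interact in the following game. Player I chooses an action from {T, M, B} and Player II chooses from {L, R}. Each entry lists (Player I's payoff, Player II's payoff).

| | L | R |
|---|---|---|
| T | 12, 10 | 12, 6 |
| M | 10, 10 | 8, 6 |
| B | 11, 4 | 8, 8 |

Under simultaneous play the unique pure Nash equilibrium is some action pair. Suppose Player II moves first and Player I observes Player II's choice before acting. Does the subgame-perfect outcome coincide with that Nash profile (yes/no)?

Backward induction with Player II moving first.
- L → Player I plays T (best of 12, 10, 11); Player II gets 10.
- R → Player I plays T (best of 12, 8, 8); Player II gets 6.
Player II's induced payoffs are 10, 6, so Player II commits to L. Subgame-perfect outcome: (T, L) with payoffs (12, 10).
Under simultaneous play:
Player I's best replies: L→T; R→T.
Player II's best replies: T→L; M→L; B→R.
Only (T, L) has each player best-responding; Nash payoffs (12, 10).
Sequential outcome (T, L) coincides with the Nash profile (T, L).

yes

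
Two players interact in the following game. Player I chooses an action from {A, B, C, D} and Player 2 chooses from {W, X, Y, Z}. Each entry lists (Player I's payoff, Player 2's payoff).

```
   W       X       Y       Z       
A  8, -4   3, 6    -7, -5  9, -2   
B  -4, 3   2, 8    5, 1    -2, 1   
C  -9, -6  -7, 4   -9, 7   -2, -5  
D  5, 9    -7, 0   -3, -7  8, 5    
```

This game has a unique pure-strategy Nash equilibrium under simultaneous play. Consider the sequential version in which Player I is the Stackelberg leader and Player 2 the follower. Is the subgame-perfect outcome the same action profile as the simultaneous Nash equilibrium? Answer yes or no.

no

Backward induction with Player I moving first.
- A: BR = X, leader payoff 3.
- B: BR = X, leader payoff 2.
- C: BR = Y, leader payoff -9.
- D: BR = W, leader payoff 5.
Player I's induced payoffs are 3, 2, -9, 5, so Player I commits to D. Subgame-perfect outcome: (D, W) with payoffs (5, 9).
Under simultaneous play:
Player I's best replies: W→A; X→A; Y→B; Z→A.
Player 2's best replies: A→X; B→X; C→Y; D→W.
The unique mutual best reply is (A, X), giving (3, 6).
Sequential outcome (D, W) differs from the Nash profile (A, X).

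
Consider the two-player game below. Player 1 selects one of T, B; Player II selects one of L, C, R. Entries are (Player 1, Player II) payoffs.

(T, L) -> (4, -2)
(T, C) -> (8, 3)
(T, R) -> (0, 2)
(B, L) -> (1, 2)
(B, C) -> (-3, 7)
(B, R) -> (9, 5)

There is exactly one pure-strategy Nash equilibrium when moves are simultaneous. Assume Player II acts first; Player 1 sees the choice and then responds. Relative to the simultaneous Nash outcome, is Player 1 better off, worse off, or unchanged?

Solve by backward induction (Player II leads).
- L: Player 1 compares 4, 1 and picks T; Player II would get -2.
- C: Player 1 compares 8, -3 and picks T; Player II would get 3.
- R: Player 1 compares 0, 9 and picks B; Player II would get 5.
Among -2, 3, 5, the best is 5 at R. Subgame-perfect outcome: (B, R) with payoffs (9, 5).
For the simultaneous game, intersect best replies.
Player 1's best replies: L→T; C→T; R→B.
Player II's best replies: T→C; B→C.
The unique mutual best reply is (T, C), giving (8, 3).
Player 1 earns 9 sequentially versus 8 at the Nash outcome: better off.

better off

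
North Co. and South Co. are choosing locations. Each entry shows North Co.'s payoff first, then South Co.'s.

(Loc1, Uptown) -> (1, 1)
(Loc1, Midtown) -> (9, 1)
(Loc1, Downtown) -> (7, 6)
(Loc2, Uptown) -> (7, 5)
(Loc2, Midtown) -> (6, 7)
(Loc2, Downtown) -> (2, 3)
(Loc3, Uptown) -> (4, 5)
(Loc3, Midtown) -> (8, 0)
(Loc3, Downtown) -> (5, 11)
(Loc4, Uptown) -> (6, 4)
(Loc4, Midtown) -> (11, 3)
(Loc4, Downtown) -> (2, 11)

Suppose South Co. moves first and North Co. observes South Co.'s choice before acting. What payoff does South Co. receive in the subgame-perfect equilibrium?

Work backward from North Co.'s decision.
- Uptown → North Co. plays Loc2 (best of 1, 7, 4, 6); South Co. gets 5.
- Midtown → North Co. plays Loc4 (best of 9, 6, 8, 11); South Co. gets 3.
- Downtown → North Co. plays Loc1 (best of 7, 2, 5, 2); South Co. gets 6.
Maximizing over 5, 3, 6, South Co. chooses Downtown. Subgame-perfect outcome: (Loc1, Downtown) with payoffs (7, 6).

6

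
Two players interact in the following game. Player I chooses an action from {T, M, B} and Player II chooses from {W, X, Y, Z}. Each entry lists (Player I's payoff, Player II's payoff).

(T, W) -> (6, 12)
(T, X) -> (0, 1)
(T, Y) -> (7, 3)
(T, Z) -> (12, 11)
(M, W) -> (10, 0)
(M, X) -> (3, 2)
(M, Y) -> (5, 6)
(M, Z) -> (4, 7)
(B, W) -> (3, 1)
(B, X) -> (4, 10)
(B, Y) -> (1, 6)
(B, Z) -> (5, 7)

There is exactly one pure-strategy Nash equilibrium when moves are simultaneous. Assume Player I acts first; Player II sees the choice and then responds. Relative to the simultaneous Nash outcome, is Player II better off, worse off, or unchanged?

Solve by backward induction (Player I leads).
- T → Player II plays W (best of 12, 1, 3, 11); Player I gets 6.
- M → Player II plays Z (best of 0, 2, 6, 7); Player I gets 4.
- B → Player II plays X (best of 1, 10, 6, 7); Player I gets 4.
Among 6, 4, 4, the best is 6 at T. Subgame-perfect outcome: (T, W) with payoffs (6, 12).
Now find the simultaneous Nash equilibrium.
Player I's best replies: W→M; X→B; Y→T; Z→T.
Player II's best replies: T→W; M→Z; B→X.
Only (B, X) has each player best-responding; Nash payoffs (4, 10).
Player II earns 12 sequentially versus 10 at the Nash outcome: better off.

better off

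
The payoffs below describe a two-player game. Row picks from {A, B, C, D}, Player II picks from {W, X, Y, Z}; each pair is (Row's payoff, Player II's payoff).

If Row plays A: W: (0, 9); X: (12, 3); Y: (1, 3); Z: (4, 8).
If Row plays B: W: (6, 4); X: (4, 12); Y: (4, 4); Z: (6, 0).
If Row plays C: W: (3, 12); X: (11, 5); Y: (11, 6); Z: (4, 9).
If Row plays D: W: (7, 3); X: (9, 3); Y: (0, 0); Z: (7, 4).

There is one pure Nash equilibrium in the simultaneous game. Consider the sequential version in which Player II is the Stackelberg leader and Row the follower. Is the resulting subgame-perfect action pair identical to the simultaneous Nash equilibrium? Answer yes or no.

Backward induction with Player II moving first.
- W: BR = D, leader payoff 3.
- X: BR = A, leader payoff 3.
- Y: BR = C, leader payoff 6.
- Z: BR = D, leader payoff 4.
Maximizing over 3, 3, 6, 4, Player II chooses Y. Subgame-perfect outcome: (C, Y) with payoffs (11, 6).
Now find the simultaneous Nash equilibrium.
Row's best replies: W→D; X→A; Y→C; Z→D.
Player II's best replies: A→W; B→X; C→W; D→Z.
The unique mutual best reply is (D, Z), giving (7, 4).
Sequential outcome (C, Y) differs from the Nash profile (D, Z).

no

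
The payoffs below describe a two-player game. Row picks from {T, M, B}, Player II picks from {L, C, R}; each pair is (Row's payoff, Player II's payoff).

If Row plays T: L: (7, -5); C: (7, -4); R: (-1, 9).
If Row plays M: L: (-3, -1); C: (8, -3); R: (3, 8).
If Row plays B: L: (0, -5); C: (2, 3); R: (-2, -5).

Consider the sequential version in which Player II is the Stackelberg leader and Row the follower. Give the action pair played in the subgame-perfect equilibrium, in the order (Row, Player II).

Backward induction with Player II moving first.
- L → Row plays T (best of 7, -3, 0); Player II gets -5.
- C → Row plays M (best of 7, 8, 2); Player II gets -3.
- R → Row plays M (best of -1, 3, -2); Player II gets 8.
Player II's induced payoffs are -5, -3, 8, so Player II commits to R. Subgame-perfect outcome: (M, R) with payoffs (3, 8).

(M, R)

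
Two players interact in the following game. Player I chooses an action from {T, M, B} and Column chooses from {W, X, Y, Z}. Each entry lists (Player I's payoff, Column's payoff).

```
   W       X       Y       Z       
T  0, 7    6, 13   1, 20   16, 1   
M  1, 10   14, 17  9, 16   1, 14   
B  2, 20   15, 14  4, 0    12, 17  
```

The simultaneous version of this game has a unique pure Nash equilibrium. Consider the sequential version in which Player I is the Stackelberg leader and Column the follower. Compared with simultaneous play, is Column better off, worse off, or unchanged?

worse off

Backward induction with Player I moving first.
- T: Column compares 7, 13, 20, 1 and picks Y; Player I would get 1.
- M: Column compares 10, 17, 16, 14 and picks X; Player I would get 14.
- B: Column compares 20, 14, 0, 17 and picks W; Player I would get 2.
Player I's induced payoffs are 1, 14, 2, so Player I commits to M. Subgame-perfect outcome: (M, X) with payoffs (14, 17).
Under simultaneous play:
Player I's best replies: W→B; X→B; Y→M; Z→T.
Column's best replies: T→Y; M→X; B→W.
Only (B, W) has each player best-responding; Nash payoffs (2, 20).
Column earns 17 sequentially versus 20 at the Nash outcome: worse off.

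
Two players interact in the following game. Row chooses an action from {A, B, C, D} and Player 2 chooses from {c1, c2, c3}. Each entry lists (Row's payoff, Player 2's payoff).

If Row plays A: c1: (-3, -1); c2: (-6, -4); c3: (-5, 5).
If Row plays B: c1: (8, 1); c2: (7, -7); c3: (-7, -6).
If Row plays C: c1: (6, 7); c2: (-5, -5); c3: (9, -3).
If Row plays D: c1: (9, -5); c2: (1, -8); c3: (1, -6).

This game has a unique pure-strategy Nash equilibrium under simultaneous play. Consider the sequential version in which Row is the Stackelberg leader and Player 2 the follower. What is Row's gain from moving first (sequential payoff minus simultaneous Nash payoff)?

0

Work backward from Player 2's decision.
- A: BR = c3, leader payoff -5.
- B: BR = c1, leader payoff 8.
- C: BR = c1, leader payoff 6.
- D: BR = c1, leader payoff 9.
Among -5, 8, 6, 9, the best is 9 at D. Subgame-perfect outcome: (D, c1) with payoffs (9, -5).
Now find the simultaneous Nash equilibrium.
Row's best replies: c1→D; c2→B; c3→C.
Player 2's best replies: A→c3; B→c1; C→c1; D→c1.
Only (D, c1) has each player best-responding; Nash payoffs (9, -5).
Row's commitment gain: 9 − 9 = 0.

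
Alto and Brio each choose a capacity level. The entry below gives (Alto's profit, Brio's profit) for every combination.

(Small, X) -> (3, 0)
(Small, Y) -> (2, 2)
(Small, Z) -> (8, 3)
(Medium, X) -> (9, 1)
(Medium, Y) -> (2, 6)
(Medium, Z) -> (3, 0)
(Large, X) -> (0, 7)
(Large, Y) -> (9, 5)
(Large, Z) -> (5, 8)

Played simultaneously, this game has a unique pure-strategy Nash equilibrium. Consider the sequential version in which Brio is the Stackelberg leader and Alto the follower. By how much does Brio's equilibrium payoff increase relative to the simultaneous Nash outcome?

Backward induction with Brio moving first.
- X: BR = Medium, leader payoff 1.
- Y: BR = Large, leader payoff 5.
- Z: BR = Small, leader payoff 3.
Brio's induced payoffs are 1, 5, 3, so Brio commits to Y. Subgame-perfect outcome: (Large, Y) with payoffs (9, 5).
Now find the simultaneous Nash equilibrium.
Alto's best replies: X→Medium; Y→Large; Z→Small.
Brio's best replies: Small→Z; Medium→Y; Large→Z.
The unique mutual best reply is (Small, Z), giving (8, 3).
Brio's commitment gain: 5 − 3 = 2.

2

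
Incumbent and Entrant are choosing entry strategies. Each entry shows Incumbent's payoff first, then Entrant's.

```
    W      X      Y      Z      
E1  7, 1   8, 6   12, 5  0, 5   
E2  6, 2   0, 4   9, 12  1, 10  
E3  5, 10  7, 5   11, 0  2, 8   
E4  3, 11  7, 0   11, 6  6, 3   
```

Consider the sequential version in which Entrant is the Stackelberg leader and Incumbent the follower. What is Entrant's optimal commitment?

X

Incumbent best-responds to each possible Entrant move:
- W: Incumbent compares 7, 6, 5, 3 and picks E1; Entrant would get 1.
- X: Incumbent compares 8, 0, 7, 7 and picks E1; Entrant would get 6.
- Y: Incumbent compares 12, 9, 11, 11 and picks E1; Entrant would get 5.
- Z: Incumbent compares 0, 1, 2, 6 and picks E4; Entrant would get 3.
Entrant's induced payoffs are 1, 6, 5, 3, so Entrant commits to X. Subgame-perfect outcome: (E1, X) with payoffs (8, 6).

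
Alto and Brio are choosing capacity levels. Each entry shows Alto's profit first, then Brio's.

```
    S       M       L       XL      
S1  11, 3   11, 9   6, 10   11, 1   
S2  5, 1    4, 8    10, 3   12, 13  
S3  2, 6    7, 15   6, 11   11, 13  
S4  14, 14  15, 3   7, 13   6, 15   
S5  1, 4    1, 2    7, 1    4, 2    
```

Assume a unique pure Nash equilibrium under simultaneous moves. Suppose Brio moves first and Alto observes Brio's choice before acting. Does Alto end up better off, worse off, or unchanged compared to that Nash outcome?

better off

Work backward from Alto's decision.
- S: BR = S4, leader payoff 14.
- M: BR = S4, leader payoff 3.
- L: BR = S2, leader payoff 3.
- XL: BR = S2, leader payoff 13.
Among 14, 3, 3, 13, the best is 14 at S. Subgame-perfect outcome: (S4, S) with payoffs (14, 14).
For the simultaneous game, intersect best replies.
Alto's best replies: S→S4; M→S4; L→S2; XL→S2.
Brio's best replies: S1→L; S2→XL; S3→M; S4→XL; S5→S.
The unique mutual best reply is (S2, XL), giving (12, 13).
Alto earns 14 sequentially versus 12 at the Nash outcome: better off.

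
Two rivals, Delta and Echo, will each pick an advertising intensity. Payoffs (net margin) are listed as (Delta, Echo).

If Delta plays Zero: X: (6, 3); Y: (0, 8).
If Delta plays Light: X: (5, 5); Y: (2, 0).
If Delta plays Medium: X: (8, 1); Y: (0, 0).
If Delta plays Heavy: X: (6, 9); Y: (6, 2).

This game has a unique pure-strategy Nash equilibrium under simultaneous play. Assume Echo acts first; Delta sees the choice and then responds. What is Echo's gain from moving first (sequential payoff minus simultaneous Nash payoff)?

Delta best-responds to each possible Echo move:
- X → Delta plays Medium (best of 6, 5, 8, 6); Echo gets 1.
- Y → Delta plays Heavy (best of 0, 2, 0, 6); Echo gets 2.
Among 1, 2, the best is 2 at Y. Subgame-perfect outcome: (Heavy, Y) with payoffs (6, 2).
Now find the simultaneous Nash equilibrium.
Delta's best replies: X→Medium; Y→Heavy.
Echo's best replies: Zero→Y; Light→X; Medium→X; Heavy→X.
Only (Medium, X) has each player best-responding; Nash payoffs (8, 1).
Echo's commitment gain: 2 − 1 = 1.

1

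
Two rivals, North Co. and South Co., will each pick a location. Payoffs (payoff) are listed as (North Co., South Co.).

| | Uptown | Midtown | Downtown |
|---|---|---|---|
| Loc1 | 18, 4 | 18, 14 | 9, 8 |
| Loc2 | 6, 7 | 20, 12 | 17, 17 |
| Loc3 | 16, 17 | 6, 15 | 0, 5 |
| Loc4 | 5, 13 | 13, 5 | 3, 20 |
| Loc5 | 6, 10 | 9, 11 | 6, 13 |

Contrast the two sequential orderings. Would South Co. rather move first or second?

If North Co. leads: South Co.'s best replies are Loc1→Midtown, Loc2→Downtown, Loc3→Uptown, Loc4→Downtown, Loc5→Downtown; North Co.'s induced payoffs 18, 17, 16, 3, 6; outcome (Loc1, Midtown), payoffs (18, 14).
If South Co. leads: North Co.'s best replies are Uptown→Loc1, Midtown→Loc2, Downtown→Loc2; South Co.'s induced payoffs 4, 12, 17; outcome (Loc2, Downtown), payoffs (17, 17).
South Co. gets 17 moving first and 14 moving second, so South Co. prefers to move first.

first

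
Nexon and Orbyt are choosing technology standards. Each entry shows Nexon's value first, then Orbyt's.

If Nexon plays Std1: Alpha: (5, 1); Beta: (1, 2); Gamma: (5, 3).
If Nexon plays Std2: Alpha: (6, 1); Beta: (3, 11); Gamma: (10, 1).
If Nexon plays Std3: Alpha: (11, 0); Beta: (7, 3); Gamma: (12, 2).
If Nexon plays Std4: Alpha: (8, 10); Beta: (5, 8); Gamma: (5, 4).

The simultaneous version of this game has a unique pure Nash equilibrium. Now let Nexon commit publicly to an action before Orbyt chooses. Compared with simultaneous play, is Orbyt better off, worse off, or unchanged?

Solve by backward induction (Nexon leads).
- Std1 → Orbyt plays Gamma (best of 1, 2, 3); Nexon gets 5.
- Std2 → Orbyt plays Beta (best of 1, 11, 1); Nexon gets 3.
- Std3 → Orbyt plays Beta (best of 0, 3, 2); Nexon gets 7.
- Std4 → Orbyt plays Alpha (best of 10, 8, 4); Nexon gets 8.
Among 5, 3, 7, 8, the best is 8 at Std4. Subgame-perfect outcome: (Std4, Alpha) with payoffs (8, 10).
For the simultaneous game, intersect best replies.
Nexon's best replies: Alpha→Std3; Beta→Std3; Gamma→Std3.
Orbyt's best replies: Std1→Gamma; Std2→Beta; Std3→Beta; Std4→Alpha.
The unique mutual best reply is (Std3, Beta), giving (7, 3).
Orbyt earns 10 sequentially versus 3 at the Nash outcome: better off.

better off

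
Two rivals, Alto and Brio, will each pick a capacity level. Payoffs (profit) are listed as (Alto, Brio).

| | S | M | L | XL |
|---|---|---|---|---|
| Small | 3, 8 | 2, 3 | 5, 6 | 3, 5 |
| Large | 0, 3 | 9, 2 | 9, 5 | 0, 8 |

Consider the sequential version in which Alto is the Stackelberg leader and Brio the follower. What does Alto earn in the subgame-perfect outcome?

Solve by backward induction (Alto leads).
- Small: BR = S, leader payoff 3.
- Large: BR = XL, leader payoff 0.
Maximizing over 3, 0, Alto chooses Small. Subgame-perfect outcome: (Small, S) with payoffs (3, 8).

3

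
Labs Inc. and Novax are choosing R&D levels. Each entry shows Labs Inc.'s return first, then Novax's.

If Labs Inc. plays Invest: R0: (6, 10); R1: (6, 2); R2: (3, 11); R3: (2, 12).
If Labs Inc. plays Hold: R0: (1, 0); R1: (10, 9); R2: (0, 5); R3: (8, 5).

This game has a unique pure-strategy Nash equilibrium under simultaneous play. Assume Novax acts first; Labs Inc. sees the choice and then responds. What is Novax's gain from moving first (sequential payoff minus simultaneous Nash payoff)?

2

Solve by backward induction (Novax leads).
- R0: Labs Inc. compares 6, 1 and picks Invest; Novax would get 10.
- R1: Labs Inc. compares 6, 10 and picks Hold; Novax would get 9.
- R2: Labs Inc. compares 3, 0 and picks Invest; Novax would get 11.
- R3: Labs Inc. compares 2, 8 and picks Hold; Novax would get 5.
Maximizing over 10, 9, 11, 5, Novax chooses R2. Subgame-perfect outcome: (Invest, R2) with payoffs (3, 11).
For the simultaneous game, intersect best replies.
Labs Inc.'s best replies: R0→Invest; R1→Hold; R2→Invest; R3→Hold.
Novax's best replies: Invest→R3; Hold→R1.
Only (Hold, R1) has each player best-responding; Nash payoffs (10, 9).
Novax's commitment gain: 11 − 9 = 2.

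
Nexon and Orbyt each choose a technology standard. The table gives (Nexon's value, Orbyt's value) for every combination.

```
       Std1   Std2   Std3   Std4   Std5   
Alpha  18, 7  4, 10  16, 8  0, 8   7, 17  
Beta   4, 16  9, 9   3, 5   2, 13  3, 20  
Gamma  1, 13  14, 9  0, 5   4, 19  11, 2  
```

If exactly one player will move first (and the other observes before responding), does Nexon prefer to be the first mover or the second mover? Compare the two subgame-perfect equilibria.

If Nexon leads: Orbyt's best replies are Alpha→Std5, Beta→Std5, Gamma→Std4; Nexon's induced payoffs 7, 3, 4; outcome (Alpha, Std5), payoffs (7, 17).
If Orbyt leads: Nexon's best replies are Std1→Alpha, Std2→Gamma, Std3→Alpha, Std4→Gamma, Std5→Gamma; Orbyt's induced payoffs 7, 9, 8, 19, 2; outcome (Gamma, Std4), payoffs (4, 19).
Nexon gets 7 moving first and 4 moving second, so Nexon prefers to move first.

first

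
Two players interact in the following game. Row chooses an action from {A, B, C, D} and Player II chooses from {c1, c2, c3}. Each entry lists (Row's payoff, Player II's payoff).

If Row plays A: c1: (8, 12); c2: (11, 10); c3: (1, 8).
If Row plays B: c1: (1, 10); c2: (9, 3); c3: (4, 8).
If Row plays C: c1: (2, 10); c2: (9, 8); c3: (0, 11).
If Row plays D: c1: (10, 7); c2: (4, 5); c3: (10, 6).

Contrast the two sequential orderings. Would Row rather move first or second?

If Row leads: Player II's best replies are A→c1, B→c1, C→c3, D→c1; Row's induced payoffs 8, 1, 0, 10; outcome (D, c1), payoffs (10, 7).
If Player II leads: Row's best replies are c1→D, c2→A, c3→D; Player II's induced payoffs 7, 10, 6; outcome (A, c2), payoffs (11, 10).
Row gets 10 moving first and 11 moving second, so Row prefers to move second.

second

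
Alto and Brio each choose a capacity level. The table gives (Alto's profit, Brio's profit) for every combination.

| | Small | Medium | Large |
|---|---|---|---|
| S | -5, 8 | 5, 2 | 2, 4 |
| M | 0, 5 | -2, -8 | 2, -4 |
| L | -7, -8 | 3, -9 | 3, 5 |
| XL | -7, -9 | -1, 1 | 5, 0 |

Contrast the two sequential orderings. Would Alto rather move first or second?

If Alto leads: Brio's best replies are S→Small, M→Small, L→Large, XL→Medium; Alto's induced payoffs -5, 0, 3, -1; outcome (L, Large), payoffs (3, 5).
If Brio leads: Alto's best replies are Small→M, Medium→S, Large→XL; Brio's induced payoffs 5, 2, 0; outcome (M, Small), payoffs (0, 5).
Alto gets 3 moving first and 0 moving second, so Alto prefers to move first.

first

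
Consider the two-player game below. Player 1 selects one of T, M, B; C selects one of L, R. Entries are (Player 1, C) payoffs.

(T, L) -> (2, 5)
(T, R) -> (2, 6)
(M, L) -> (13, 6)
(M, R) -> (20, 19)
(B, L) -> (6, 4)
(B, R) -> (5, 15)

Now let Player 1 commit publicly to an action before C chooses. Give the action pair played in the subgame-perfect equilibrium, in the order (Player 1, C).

Work backward from C's decision.
- T: BR = R, leader payoff 2.
- M: BR = R, leader payoff 20.
- B: BR = R, leader payoff 5.
Among 2, 20, 5, the best is 20 at M. Subgame-perfect outcome: (M, R) with payoffs (20, 19).

(M, R)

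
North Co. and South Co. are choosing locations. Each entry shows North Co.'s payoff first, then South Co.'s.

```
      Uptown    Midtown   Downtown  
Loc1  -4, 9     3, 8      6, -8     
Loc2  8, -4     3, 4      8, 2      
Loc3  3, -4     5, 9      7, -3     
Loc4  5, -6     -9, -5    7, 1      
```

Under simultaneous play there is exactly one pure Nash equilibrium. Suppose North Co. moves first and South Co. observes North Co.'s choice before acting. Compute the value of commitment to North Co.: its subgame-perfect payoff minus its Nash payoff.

Backward induction with North Co. moving first.
- Loc1: South Co. compares 9, 8, -8 and picks Uptown; North Co. would get -4.
- Loc2: South Co. compares -4, 4, 2 and picks Midtown; North Co. would get 3.
- Loc3: South Co. compares -4, 9, -3 and picks Midtown; North Co. would get 5.
- Loc4: South Co. compares -6, -5, 1 and picks Downtown; North Co. would get 7.
North Co.'s induced payoffs are -4, 3, 5, 7, so North Co. commits to Loc4. Subgame-perfect outcome: (Loc4, Downtown) with payoffs (7, 1).
Under simultaneous play:
North Co.'s best replies: Uptown→Loc2; Midtown→Loc3; Downtown→Loc2.
South Co.'s best replies: Loc1→Uptown; Loc2→Midtown; Loc3→Midtown; Loc4→Downtown.
Only (Loc3, Midtown) has each player best-responding; Nash payoffs (5, 9).
North Co.'s commitment gain: 7 − 5 = 2.

2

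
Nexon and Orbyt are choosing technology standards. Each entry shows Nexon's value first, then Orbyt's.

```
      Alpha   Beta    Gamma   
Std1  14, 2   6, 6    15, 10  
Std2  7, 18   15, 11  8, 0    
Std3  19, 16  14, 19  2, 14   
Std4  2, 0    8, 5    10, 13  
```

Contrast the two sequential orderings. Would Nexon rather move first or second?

second

If Nexon leads: Orbyt's best replies are Std1→Gamma, Std2→Alpha, Std3→Beta, Std4→Gamma; Nexon's induced payoffs 15, 7, 14, 10; outcome (Std1, Gamma), payoffs (15, 10).
If Orbyt leads: Nexon's best replies are Alpha→Std3, Beta→Std2, Gamma→Std1; Orbyt's induced payoffs 16, 11, 10; outcome (Std3, Alpha), payoffs (19, 16).
Nexon gets 15 moving first and 19 moving second, so Nexon prefers to move second.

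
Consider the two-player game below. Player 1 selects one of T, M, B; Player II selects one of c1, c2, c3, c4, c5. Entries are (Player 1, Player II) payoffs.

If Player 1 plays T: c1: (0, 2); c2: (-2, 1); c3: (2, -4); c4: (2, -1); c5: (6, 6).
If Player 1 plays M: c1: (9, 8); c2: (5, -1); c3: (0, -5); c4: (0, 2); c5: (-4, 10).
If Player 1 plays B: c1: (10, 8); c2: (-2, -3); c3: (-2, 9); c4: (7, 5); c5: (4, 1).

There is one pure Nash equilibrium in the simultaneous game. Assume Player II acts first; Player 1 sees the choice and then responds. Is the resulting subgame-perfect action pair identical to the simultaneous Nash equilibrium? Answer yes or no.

no

Player 1 best-responds to each possible Player II move:
- c1: Player 1 compares 0, 9, 10 and picks B; Player II would get 8.
- c2: Player 1 compares -2, 5, -2 and picks M; Player II would get -1.
- c3: Player 1 compares 2, 0, -2 and picks T; Player II would get -4.
- c4: Player 1 compares 2, 0, 7 and picks B; Player II would get 5.
- c5: Player 1 compares 6, -4, 4 and picks T; Player II would get 6.
Among 8, -1, -4, 5, 6, the best is 8 at c1. Subgame-perfect outcome: (B, c1) with payoffs (10, 8).
Under simultaneous play:
Player 1's best replies: c1→B; c2→M; c3→T; c4→B; c5→T.
Player II's best replies: T→c5; M→c5; B→c3.
The unique mutual best reply is (T, c5), giving (6, 6).
Sequential outcome (B, c1) differs from the Nash profile (T, c5).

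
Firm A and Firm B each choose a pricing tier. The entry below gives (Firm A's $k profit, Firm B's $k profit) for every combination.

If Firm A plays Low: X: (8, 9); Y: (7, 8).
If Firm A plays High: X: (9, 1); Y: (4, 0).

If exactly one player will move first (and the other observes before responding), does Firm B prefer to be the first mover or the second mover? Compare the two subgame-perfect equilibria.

If Firm A leads: Firm B's best replies are Low→X, High→X; Firm A's induced payoffs 8, 9; outcome (High, X), payoffs (9, 1).
If Firm B leads: Firm A's best replies are X→High, Y→Low; Firm B's induced payoffs 1, 8; outcome (Low, Y), payoffs (7, 8).
Firm B gets 8 moving first and 1 moving second, so Firm B prefers to move first.

first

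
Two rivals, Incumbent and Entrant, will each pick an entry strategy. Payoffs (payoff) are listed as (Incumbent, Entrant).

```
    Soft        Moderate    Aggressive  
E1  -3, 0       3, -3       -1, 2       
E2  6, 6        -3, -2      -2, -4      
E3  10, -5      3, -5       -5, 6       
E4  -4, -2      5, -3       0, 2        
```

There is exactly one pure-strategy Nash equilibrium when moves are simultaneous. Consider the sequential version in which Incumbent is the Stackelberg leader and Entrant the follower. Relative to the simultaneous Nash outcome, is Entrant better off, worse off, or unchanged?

Work backward from Entrant's decision.
- E1: BR = Aggressive, leader payoff -1.
- E2: BR = Soft, leader payoff 6.
- E3: BR = Aggressive, leader payoff -5.
- E4: BR = Aggressive, leader payoff 0.
Among -1, 6, -5, 0, the best is 6 at E2. Subgame-perfect outcome: (E2, Soft) with payoffs (6, 6).
Under simultaneous play:
Incumbent's best replies: Soft→E3; Moderate→E4; Aggressive→E4.
Entrant's best replies: E1→Aggressive; E2→Soft; E3→Aggressive; E4→Aggressive.
Only (E4, Aggressive) has each player best-responding; Nash payoffs (0, 2).
Entrant earns 6 sequentially versus 2 at the Nash outcome: better off.

better off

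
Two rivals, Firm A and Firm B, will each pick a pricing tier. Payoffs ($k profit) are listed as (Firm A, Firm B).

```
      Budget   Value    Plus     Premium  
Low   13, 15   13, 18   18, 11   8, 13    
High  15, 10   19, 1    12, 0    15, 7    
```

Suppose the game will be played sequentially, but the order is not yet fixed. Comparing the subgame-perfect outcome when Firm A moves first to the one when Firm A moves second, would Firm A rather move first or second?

second

If Firm A leads: Firm B's best replies are Low→Value, High→Budget; Firm A's induced payoffs 13, 15; outcome (High, Budget), payoffs (15, 10).
If Firm B leads: Firm A's best replies are Budget→High, Value→High, Plus→Low, Premium→High; Firm B's induced payoffs 10, 1, 11, 7; outcome (Low, Plus), payoffs (18, 11).
Firm A gets 15 moving first and 18 moving second, so Firm A prefers to move second.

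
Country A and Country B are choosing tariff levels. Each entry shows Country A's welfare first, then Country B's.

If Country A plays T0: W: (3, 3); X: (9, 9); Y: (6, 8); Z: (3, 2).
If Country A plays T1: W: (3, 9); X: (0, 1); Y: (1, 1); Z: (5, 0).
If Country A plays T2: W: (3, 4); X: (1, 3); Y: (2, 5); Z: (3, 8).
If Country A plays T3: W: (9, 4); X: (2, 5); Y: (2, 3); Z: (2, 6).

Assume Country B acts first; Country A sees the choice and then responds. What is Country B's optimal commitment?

Solve by backward induction (Country B leads).
- W → Country A plays T3 (best of 3, 3, 3, 9); Country B gets 4.
- X → Country A plays T0 (best of 9, 0, 1, 2); Country B gets 9.
- Y → Country A plays T0 (best of 6, 1, 2, 2); Country B gets 8.
- Z → Country A plays T1 (best of 3, 5, 3, 2); Country B gets 0.
Among 4, 9, 8, 0, the best is 9 at X. Subgame-perfect outcome: (T0, X) with payoffs (9, 9).

X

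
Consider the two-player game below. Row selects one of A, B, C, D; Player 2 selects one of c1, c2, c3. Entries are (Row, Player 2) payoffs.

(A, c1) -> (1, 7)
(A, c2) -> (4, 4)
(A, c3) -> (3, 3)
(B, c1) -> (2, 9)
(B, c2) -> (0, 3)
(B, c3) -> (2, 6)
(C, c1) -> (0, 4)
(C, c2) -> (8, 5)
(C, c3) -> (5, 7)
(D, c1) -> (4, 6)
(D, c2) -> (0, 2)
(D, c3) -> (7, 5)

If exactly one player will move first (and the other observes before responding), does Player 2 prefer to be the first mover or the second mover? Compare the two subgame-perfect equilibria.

second

If Row leads: Player 2's best replies are A→c1, B→c1, C→c3, D→c1; Row's induced payoffs 1, 2, 5, 4; outcome (C, c3), payoffs (5, 7).
If Player 2 leads: Row's best replies are c1→D, c2→C, c3→D; Player 2's induced payoffs 6, 5, 5; outcome (D, c1), payoffs (4, 6).
Player 2 gets 6 moving first and 7 moving second, so Player 2 prefers to move second.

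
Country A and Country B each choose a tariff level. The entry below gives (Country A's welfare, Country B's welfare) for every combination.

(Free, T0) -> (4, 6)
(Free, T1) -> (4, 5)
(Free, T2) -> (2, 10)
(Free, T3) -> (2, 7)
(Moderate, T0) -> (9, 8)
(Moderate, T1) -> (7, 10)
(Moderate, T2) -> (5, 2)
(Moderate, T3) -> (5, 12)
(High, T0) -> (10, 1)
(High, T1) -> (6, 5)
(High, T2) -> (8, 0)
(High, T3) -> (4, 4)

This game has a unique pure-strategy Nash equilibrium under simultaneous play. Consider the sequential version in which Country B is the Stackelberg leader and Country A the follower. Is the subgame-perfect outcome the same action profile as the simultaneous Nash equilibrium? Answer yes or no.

Country A best-responds to each possible Country B move:
- T0: Country A compares 4, 9, 10 and picks High; Country B would get 1.
- T1: Country A compares 4, 7, 6 and picks Moderate; Country B would get 10.
- T2: Country A compares 2, 5, 8 and picks High; Country B would get 0.
- T3: Country A compares 2, 5, 4 and picks Moderate; Country B would get 12.
Maximizing over 1, 10, 0, 12, Country B chooses T3. Subgame-perfect outcome: (Moderate, T3) with payoffs (5, 12).
For the simultaneous game, intersect best replies.
Country A's best replies: T0→High; T1→Moderate; T2→High; T3→Moderate.
Country B's best replies: Free→T2; Moderate→T3; High→T1.
The unique mutual best reply is (Moderate, T3), giving (5, 12).
Sequential outcome (Moderate, T3) coincides with the Nash profile (Moderate, T3).

yes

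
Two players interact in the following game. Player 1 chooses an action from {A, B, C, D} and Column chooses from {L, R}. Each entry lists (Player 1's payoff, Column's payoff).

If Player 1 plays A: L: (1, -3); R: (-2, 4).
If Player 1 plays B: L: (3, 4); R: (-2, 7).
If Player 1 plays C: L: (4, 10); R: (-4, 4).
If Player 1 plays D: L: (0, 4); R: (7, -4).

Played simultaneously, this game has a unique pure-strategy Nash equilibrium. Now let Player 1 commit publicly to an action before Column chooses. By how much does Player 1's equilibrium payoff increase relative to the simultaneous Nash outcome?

0

Solve by backward induction (Player 1 leads).
- A → Column plays R (best of -3, 4); Player 1 gets -2.
- B → Column plays R (best of 4, 7); Player 1 gets -2.
- C → Column plays L (best of 10, 4); Player 1 gets 4.
- D → Column plays L (best of 4, -4); Player 1 gets 0.
Player 1's induced payoffs are -2, -2, 4, 0, so Player 1 commits to C. Subgame-perfect outcome: (C, L) with payoffs (4, 10).
For the simultaneous game, intersect best replies.
Player 1's best replies: L→C; R→D.
Column's best replies: A→R; B→R; C→L; D→L.
Only (C, L) has each player best-responding; Nash payoffs (4, 10).
Player 1's commitment gain: 4 − 4 = 0.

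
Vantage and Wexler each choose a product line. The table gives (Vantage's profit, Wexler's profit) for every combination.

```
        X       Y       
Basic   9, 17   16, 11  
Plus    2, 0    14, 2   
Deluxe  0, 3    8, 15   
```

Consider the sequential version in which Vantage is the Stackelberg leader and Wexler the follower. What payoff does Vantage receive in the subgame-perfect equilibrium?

Work backward from Wexler's decision.
- Basic: Wexler compares 17, 11 and picks X; Vantage would get 9.
- Plus: Wexler compares 0, 2 and picks Y; Vantage would get 14.
- Deluxe: Wexler compares 3, 15 and picks Y; Vantage would get 8.
Vantage's induced payoffs are 9, 14, 8, so Vantage commits to Plus. Subgame-perfect outcome: (Plus, Y) with payoffs (14, 2).

14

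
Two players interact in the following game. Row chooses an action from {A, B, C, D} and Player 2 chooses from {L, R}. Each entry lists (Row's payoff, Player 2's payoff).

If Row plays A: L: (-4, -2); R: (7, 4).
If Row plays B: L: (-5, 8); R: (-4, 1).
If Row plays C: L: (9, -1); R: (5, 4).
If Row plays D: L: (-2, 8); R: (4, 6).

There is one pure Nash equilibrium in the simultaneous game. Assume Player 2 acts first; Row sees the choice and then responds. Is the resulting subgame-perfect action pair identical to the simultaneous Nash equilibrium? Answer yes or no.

Work backward from Row's decision.
- L: Row compares -4, -5, 9, -2 and picks C; Player 2 would get -1.
- R: Row compares 7, -4, 5, 4 and picks A; Player 2 would get 4.
Maximizing over -1, 4, Player 2 chooses R. Subgame-perfect outcome: (A, R) with payoffs (7, 4).
Now find the simultaneous Nash equilibrium.
Row's best replies: L→C; R→A.
Player 2's best replies: A→R; B→L; C→R; D→L.
The unique mutual best reply is (A, R), giving (7, 4).
Sequential outcome (A, R) coincides with the Nash profile (A, R).

yes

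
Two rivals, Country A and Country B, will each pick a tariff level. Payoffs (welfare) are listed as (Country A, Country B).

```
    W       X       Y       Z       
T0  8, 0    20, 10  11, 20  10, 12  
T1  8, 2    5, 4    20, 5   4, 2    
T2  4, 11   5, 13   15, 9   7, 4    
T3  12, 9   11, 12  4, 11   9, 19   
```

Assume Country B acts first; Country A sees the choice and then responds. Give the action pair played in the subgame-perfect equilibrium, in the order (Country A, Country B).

Solve by backward induction (Country B leads).
- W → Country A plays T3 (best of 8, 8, 4, 12); Country B gets 9.
- X → Country A plays T0 (best of 20, 5, 5, 11); Country B gets 10.
- Y → Country A plays T1 (best of 11, 20, 15, 4); Country B gets 5.
- Z → Country A plays T0 (best of 10, 4, 7, 9); Country B gets 12.
Among 9, 10, 5, 12, the best is 12 at Z. Subgame-perfect outcome: (T0, Z) with payoffs (10, 12).

(T0, Z)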